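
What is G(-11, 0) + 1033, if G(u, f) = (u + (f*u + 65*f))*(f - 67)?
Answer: 1770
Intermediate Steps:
G(u, f) = (-67 + f)*(u + 65*f + f*u) (G(u, f) = (u + (65*f + f*u))*(-67 + f) = (u + 65*f + f*u)*(-67 + f) = (-67 + f)*(u + 65*f + f*u))
G(-11, 0) + 1033 = (-4355*0 - 67*(-11) + 65*0² - 11*0² - 66*0*(-11)) + 1033 = (0 + 737 + 65*0 - 11*0 + 0) + 1033 = (0 + 737 + 0 + 0 + 0) + 1033 = 737 + 1033 = 1770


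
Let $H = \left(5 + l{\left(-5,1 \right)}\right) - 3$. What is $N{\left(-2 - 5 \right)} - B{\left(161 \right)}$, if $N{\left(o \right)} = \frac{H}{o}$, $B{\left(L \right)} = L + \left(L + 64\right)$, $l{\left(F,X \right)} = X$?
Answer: $- \frac{2705}{7} \approx -386.43$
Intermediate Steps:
$H = 3$ ($H = \left(5 + 1\right) - 3 = 6 - 3 = 3$)
$B{\left(L \right)} = 64 + 2 L$ ($B{\left(L \right)} = L + \left(64 + L\right) = 64 + 2 L$)
$N{\left(o \right)} = \frac{3}{o}$
$N{\left(-2 - 5 \right)} - B{\left(161 \right)} = \frac{3}{-2 - 5} - \left(64 + 2 \cdot 161\right) = \frac{3}{-2 - 5} - \left(64 + 322\right) = \frac{3}{-7} - 386 = 3 \left(- \frac{1}{7}\right) - 386 = - \frac{3}{7} - 386 = - \frac{2705}{7}$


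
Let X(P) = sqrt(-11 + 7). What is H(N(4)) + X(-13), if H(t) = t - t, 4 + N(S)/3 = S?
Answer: 2*I ≈ 2.0*I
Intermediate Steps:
N(S) = -12 + 3*S
X(P) = 2*I (X(P) = sqrt(-4) = 2*I)
H(t) = 0
H(N(4)) + X(-13) = 0 + 2*I = 2*I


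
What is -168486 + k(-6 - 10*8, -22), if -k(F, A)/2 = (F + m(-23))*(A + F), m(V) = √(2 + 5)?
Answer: -187062 + 216*√7 ≈ -1.8649e+5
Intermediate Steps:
m(V) = √7
k(F, A) = -2*(A + F)*(F + √7) (k(F, A) = -2*(F + √7)*(A + F) = -2*(A + F)*(F + √7))
-168486 + k(-6 - 10*8, -22) = -168486 + (-2*(-6 - 10*8)² - 2*(-22)*(-6 - 10*8) - 2*(-22)*√7 - 2*(-6 - 10*8)*√7) = -168486 + (-2*(-6 - 80)² - 2*(-22)*(-6 - 80) + 44*√7 - 2*(-6 - 80)*√7) = -168486 + (-2*(-86)² - 2*(-22)*(-86) + 44*√7 - 2*(-86)*√7) = -168486 + (-2*7396 - 3784 + 44*√7 + 172*√7) = -168486 + (-14792 - 3784 + 44*√7 + 172*√7) = -168486 + (-18576 + 216*√7) = -187062 + 216*√7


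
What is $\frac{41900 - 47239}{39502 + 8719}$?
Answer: $- \frac{5339}{48221} \approx -0.11072$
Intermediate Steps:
$\frac{41900 - 47239}{39502 + 8719} = - \frac{5339}{48221}$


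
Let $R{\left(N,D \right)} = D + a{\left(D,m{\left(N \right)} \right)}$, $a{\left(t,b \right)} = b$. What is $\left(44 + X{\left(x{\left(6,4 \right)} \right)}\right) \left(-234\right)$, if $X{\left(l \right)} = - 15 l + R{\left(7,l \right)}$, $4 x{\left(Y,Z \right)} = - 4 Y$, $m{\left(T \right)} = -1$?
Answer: $-29718$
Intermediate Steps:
$x{\left(Y,Z \right)} = - Y$ ($x{\left(Y,Z \right)} = \frac{\left(-4\right) Y}{4} = - Y$)
$R{\left(N,D \right)} = -1 + D$ ($R{\left(N,D \right)} = D - 1 = -1 + D$)
$X{\left(l \right)} = -1 - 14 l$ ($X{\left(l \right)} = - 15 l + \left(-1 + l\right) = -1 - 14 l$)
$\left(44 + X{\left(x{\left(6,4 \right)} \right)}\right) \left(-234\right) = \left(44 - \left(1 + 14 \left(\left(-1\right) 6\right)\right)\right) \left(-234\right) = \left(44 - -83\right) \left(-234\right) = \left(44 + \left(-1 + 84\right)\right) \left(-234\right) = \left(44 + 83\right) \left(-234\right) = 127 \left(-234\right) = -29718$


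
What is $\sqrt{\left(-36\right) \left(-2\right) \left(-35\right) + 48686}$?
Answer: $\sqrt{46166} \approx 214.86$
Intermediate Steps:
$\sqrt{\left(-36\right) \left(-2\right) \left(-35\right) + 48686} = \sqrt{72 \left(-35\right) + 48686} = \sqrt{-2520 + 48686} = \sqrt{46166}$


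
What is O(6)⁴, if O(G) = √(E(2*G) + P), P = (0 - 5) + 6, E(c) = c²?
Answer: 21025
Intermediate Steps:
P = 1 (P = -5 + 6 = 1)
O(G) = √(1 + 4*G²) (O(G) = √((2*G)² + 1) = √(4*G² + 1) = √(1 + 4*G²))
O(6)⁴ = (√(1 + 4*6²))⁴ = (√(1 + 4*36))⁴ = (√(1 + 144))⁴ = (√145)⁴ = 21025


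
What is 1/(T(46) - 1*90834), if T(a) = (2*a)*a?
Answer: -1/86602 ≈ -1.1547e-5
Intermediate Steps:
T(a) = 2*a²
1/(T(46) - 1*90834) = 1/(2*46² - 1*90834) = 1/(2*2116 - 90834) = 1/(4232 - 90834) = 1/(-86602) = -1/86602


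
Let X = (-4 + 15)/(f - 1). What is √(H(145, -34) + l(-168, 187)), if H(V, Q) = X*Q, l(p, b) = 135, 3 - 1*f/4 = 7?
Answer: √157 ≈ 12.530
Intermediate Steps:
f = -16 (f = 12 - 4*7 = 12 - 28 = -16)
X = -11/17 (X = (-4 + 15)/(-16 - 1) = 11/(-17) = 11*(-1/17) = -11/17 ≈ -0.64706)
H(V, Q) = -11*Q/17
√(H(145, -34) + l(-168, 187)) = √(-11/17*(-34) + 135) = √(22 + 135) = √157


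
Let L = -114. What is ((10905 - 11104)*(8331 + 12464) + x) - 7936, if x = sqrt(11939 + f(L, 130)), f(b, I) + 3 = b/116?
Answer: -4146141 + sqrt(40149398)/58 ≈ -4.1460e+6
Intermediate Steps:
f(b, I) = -3 + b/116
x = sqrt(40149398)/58 (x = sqrt(11939 + (-3 + (1/116)*(-114))) = sqrt(11939 + (-3 - 57/58)) = sqrt(11939 - 231/58) = sqrt(692231/58) = sqrt(40149398)/58 ≈ 109.25)
((10905 - 11104)*(8331 + 12464) + x) - 7936 = ((10905 - 11104)*(8331 + 12464) + sqrt(40149398)/58) - 7936 = (-199*20795 + sqrt(40149398)/58) - 7936 = (-4138205 + sqrt(40149398)/58) - 7936 = -4146141 + sqrt(40149398)/58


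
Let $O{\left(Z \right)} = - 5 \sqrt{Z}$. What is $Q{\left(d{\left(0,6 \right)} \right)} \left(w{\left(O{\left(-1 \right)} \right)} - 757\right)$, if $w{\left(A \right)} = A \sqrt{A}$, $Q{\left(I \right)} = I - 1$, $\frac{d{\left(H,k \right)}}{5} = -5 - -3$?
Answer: $8327 - 55 \sqrt{5} \left(- i\right)^{\frac{3}{2}} \approx 8414.0 + 86.963 i$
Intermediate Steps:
$d{\left(H,k \right)} = -10$ ($d{\left(H,k \right)} = 5 \left(-5 - -3\right) = 5 \left(-5 + 3\right) = 5 \left(-2\right) = -10$)
$Q{\left(I \right)} = -1 + I$ ($Q{\left(I \right)} = I - 1 = -1 + I$)
$w{\left(A \right)} = A^{\frac{3}{2}}$
$Q{\left(d{\left(0,6 \right)} \right)} \left(w{\left(O{\left(-1 \right)} \right)} - 757\right) = \left(-1 - 10\right) \left(\left(- 5 \sqrt{-1}\right)^{\frac{3}{2}} - 757\right) = - 11 \left(\left(- 5 i\right)^{\frac{3}{2}} - 757\right) = - 11 \left(5 \sqrt{5} \left(- i\right)^{\frac{3}{2}} - 757\right) = - 11 \left(-757 + 5 \sqrt{5} \left(- i\right)^{\frac{3}{2}}\right) = 8327 - 55 \sqrt{5} \left(- i\right)^{\frac{3}{2}}$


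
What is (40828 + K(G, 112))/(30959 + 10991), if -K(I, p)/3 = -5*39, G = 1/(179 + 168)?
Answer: 41413/41950 ≈ 0.98720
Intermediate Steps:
G = 1/347 ≈ 0.0028818
K(I, p) = 585 (K(I, p) = -(-15)*39 = -3*(-195) = 585)
(40828 + K(G, 112))/(30959 + 10991) = (40828 + 585)/(30959 + 10991) = 41413/41950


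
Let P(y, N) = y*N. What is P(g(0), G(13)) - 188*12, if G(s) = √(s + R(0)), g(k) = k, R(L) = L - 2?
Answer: -2256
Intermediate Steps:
R(L) = -2 + L
G(s) = √(-2 + s) (G(s) = √(s + (-2 + 0)) = √(s - 2) = √(-2 + s))
P(y, N) = N*y
P(g(0), G(13)) - 188*12 = √(-2 + 13)*0 - 188*12 = √11*0 - 1*2256 = 0 - 2256 = -2256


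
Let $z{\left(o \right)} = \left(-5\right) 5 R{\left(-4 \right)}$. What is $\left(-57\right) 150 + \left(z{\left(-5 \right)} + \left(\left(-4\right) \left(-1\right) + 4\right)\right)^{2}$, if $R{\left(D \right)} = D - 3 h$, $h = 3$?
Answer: $102339$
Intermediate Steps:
$R{\left(D \right)} = -9 + D$ ($R{\left(D \right)} = D - 9 = -9 + D$)
$z{\left(o \right)} = 325$ ($z{\left(o \right)} = \left(-5\right) 5 \left(-9 - 4\right) = \left(-25\right) \left(-13\right) = 325$)
$\left(-57\right) 150 + \left(z{\left(-5 \right)} + \left(\left(-4\right) \left(-1\right) + 4\right)\right)^{2} = \left(-57\right) 150 + \left(325 + \left(\left(-4\right) \left(-1\right) + 4\right)\right)^{2} = -8550 + \left(325 + \left(4 + 4\right)\right)^{2} = -8550 + \left(325 + 8\right)^{2} = -8550 + 333^{2} = -8550 + 110889 = 102339$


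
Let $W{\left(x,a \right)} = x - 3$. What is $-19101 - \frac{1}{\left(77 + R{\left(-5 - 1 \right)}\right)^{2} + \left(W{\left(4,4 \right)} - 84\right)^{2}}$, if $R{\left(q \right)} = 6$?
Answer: $- \frac{263173579}{13778} \approx -19101.0$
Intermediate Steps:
$W{\left(x,a \right)} = -3 + x$ ($W{\left(x,a \right)} = x - 3 = -3 + x$)
$-19101 - \frac{1}{\left(77 + R{\left(-5 - 1 \right)}\right)^{2} + \left(W{\left(4,4 \right)} - 84\right)^{2}} = -19101 - \frac{1}{\left(77 + 6\right)^{2} + \left(\left(-3 + 4\right) - 84\right)^{2}} = -19101 - \frac{1}{83^{2} + \left(1 - 84\right)^{2}} = -19101 - \frac{1}{6889 + \left(-83\right)^{2}} = -19101 - \frac{1}{6889 + 6889} = -19101 - \frac{1}{13778} = - \frac{263173579}{13778}$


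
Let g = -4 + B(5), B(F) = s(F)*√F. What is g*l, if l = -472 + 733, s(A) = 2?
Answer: -1044 + 522*√5 ≈ 123.23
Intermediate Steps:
B(F) = 2*√F
g = -4 + 2*√5 ≈ 0.47214
l = 261
g*l = (-4 + 2*√5)*261 = -1044 + 522*√5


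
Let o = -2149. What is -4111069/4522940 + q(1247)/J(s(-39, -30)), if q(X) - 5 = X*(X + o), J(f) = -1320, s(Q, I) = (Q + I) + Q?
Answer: 254096327429/298514040 ≈ 851.20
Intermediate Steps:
s(Q, I) = I + 2*Q (s(Q, I) = (I + Q) + Q = I + 2*Q)
q(X) = 5 + X*(-2149 + X) (q(X) = 5 + X*(X - 2149) = 5 + X*(-2149 + X))
-4111069/4522940 + q(1247)/J(s(-39, -30)) = -4111069/4522940 + (5 + 1247**2 - 2149*1247)/(-1320) = -4111069*1/4522940 + (5 + 1555009 - 2679803)*(-1/1320) = -4111069/4522940 - 1124789*(-1/1320) = -4111069/4522940 + 1124789/1320 = 254096327429/298514040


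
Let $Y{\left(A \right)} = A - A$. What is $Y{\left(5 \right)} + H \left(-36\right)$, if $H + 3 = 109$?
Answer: $-3816$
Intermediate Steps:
$H = 106$ ($H = -3 + 109 = 106$)
$Y{\left(A \right)} = 0$
$Y{\left(5 \right)} + H \left(-36\right) = 0 + 106 \left(-36\right) = 0 - 3816 = -3816$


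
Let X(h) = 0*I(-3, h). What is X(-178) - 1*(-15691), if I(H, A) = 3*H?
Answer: 15691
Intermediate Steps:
X(h) = 0 (X(h) = 0*(3*(-3)) = 0*(-9) = 0)
X(-178) - 1*(-15691) = 0 - 1*(-15691) = 0 + 15691 = 15691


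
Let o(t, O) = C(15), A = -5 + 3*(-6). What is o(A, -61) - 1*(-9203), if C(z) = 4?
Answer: 9207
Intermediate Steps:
A = -23 (A = -5 - 18 = -23)
o(t, O) = 4
o(A, -61) - 1*(-9203) = 4 - 1*(-9203) = 4 + 9203 = 9207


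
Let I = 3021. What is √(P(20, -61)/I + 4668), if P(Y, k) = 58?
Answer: √42602401806/3021 ≈ 68.323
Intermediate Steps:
√(P(20, -61)/I + 4668) = √(58/3021 + 4668) = √(14102086/3021) = √42602401806/3021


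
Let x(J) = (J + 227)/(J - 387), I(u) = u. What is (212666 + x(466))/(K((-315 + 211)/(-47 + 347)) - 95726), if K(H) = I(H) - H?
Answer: -16801307/7562354 ≈ -2.2217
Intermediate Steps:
x(J) = (227 + J)/(-387 + J)
K(H) = 0 (K(H) = H - H = 0)
(212666 + x(466))/(K((-315 + 211)/(-47 + 347)) - 95726) = (212666 + (227 + 466)/(-387 + 466))/(0 - 95726) = (212666 + 693/79)/(-95726) = (212666 + (1/79)*693)*(-1/95726) = (212666 + 693/79)*(-1/95726) = (16801307/79)*(-1/95726) = -16801307/7562354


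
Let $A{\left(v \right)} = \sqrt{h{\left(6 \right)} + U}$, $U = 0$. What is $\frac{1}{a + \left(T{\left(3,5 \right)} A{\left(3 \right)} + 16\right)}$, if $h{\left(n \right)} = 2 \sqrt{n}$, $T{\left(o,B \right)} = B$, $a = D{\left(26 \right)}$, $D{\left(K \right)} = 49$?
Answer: $\frac{1}{65 + 5 \cdot 2^{\frac{3}{4}} \sqrt[4]{3}} \approx 0.013146$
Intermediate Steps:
$a = 49$
$A{\left(v \right)} = 2^{\frac{3}{4}} \sqrt[4]{3}$ ($A{\left(v \right)} = \sqrt{2 \sqrt{6} + 0} = \sqrt{2 \sqrt{6}} = 2^{\frac{3}{4}} \sqrt[4]{3}$)
$\frac{1}{a + \left(T{\left(3,5 \right)} A{\left(3 \right)} + 16\right)} = \frac{1}{49 + \left(5 \cdot 2^{\frac{3}{4}} \sqrt[4]{3} + 16\right)} = \frac{1}{49 + \left(16 + 5 \cdot 2^{\frac{3}{4}} \sqrt[4]{3}\right)} = \frac{1}{65 + 5 \cdot 2^{\frac{3}{4}} \sqrt[4]{3}}$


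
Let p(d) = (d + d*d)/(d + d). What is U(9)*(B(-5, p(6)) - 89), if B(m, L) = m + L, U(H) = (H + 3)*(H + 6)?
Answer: -16290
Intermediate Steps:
U(H) = (3 + H)*(6 + H)
p(d) = (d + d**2)/(2*d) (p(d) = (d + d**2)/((2*d)) = (d + d**2)*(1/(2*d)) = (d + d**2)/(2*d))
B(m, L) = L + m
U(9)*(B(-5, p(6)) - 89) = (18 + 9**2 + 9*9)*(((1/2 + (1/2)*6) - 5) - 89) = (18 + 81 + 81)*(((1/2 + 3) - 5) - 89) = 180*((7/2 - 5) - 89) = 180*(-3/2 - 89) = 180*(-181/2) = -16290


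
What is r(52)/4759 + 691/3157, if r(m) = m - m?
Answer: 691/3157 ≈ 0.21888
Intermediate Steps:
r(m) = 0
r(52)/4759 + 691/3157 = 0/4759 + 691/3157 = 0*(1/4759) + 691*(1/3157) = 0 + 691/3157 = 691/3157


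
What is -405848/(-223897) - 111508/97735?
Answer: 14699247604/21882573295 ≈ 0.67173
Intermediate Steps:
-405848/(-223897) - 111508/97735 = -405848*(-1/223897) - 111508*1/97735 = 405848/223897 - 111508/97735 = 14699247604/21882573295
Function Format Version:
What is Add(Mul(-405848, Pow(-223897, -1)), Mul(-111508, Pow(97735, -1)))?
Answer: Rational(14699247604, 21882573295) ≈ 0.67173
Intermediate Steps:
Add(Mul(-405848, Pow(-223897, -1)), Mul(-111508, Pow(97735, -1))) = Add(Mul(-405848, Rational(-1, 223897)), Mul(-111508, Rational(1, 97735))) = Add(Rational(405848, 223897), Rational(-111508, 97735)) = Rational(14699247604, 21882573295)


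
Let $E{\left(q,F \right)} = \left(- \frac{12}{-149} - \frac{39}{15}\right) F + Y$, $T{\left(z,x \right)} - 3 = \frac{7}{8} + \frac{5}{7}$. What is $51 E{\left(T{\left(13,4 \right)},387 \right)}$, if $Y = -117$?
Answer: $- \frac{41491764}{745} \approx -55694.0$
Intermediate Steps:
$T{\left(z,x \right)} = \frac{257}{56}$ ($T{\left(z,x \right)} = 3 + \left(\frac{7}{8} + \frac{5}{7}\right) = 3 + \frac{89}{56} = \frac{257}{56}$)
$E{\left(q,F \right)} = -117 - \frac{1877 F}{745}$ ($E{\left(q,F \right)} = \left(- \frac{12}{-149} - \frac{39}{15}\right) F - 117 = \left(\left(-12\right) \left(- \frac{1}{149}\right) - \frac{13}{5}\right) F - 117 = \left(\frac{12}{149} - \frac{13}{5}\right) F - 117 = - \frac{1877 F}{745} - 117 = -117 - \frac{1877 F}{745}$)
$51 E{\left(T{\left(13,4 \right)},387 \right)} = 51 \left(-117 - \frac{726399}{745}\right) = 51 \left(- \frac{813564}{745}\right) = - \frac{41491764}{745}$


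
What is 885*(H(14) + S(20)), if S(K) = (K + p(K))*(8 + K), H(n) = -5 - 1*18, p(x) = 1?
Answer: 500025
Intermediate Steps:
H(n) = -23 (H(n) = -5 - 18 = -23)
S(K) = (1 + K)*(8 + K) (S(K) = (K + 1)*(8 + K) = (1 + K)*(8 + K))
885*(H(14) + S(20)) = 885*(-23 + (8 + 20**2 + 9*20)) = 885*(-23 + (8 + 400 + 180)) = 885*(-23 + 588) = 885*565 = 500025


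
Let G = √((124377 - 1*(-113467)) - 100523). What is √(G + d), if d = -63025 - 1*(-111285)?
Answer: √(48260 + √137321) ≈ 220.52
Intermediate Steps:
G = √137321 (G = √((124377 + 113467) - 100523) = √(237844 - 100523) = √137321 ≈ 370.57)
d = 48260 (d = -63025 + 111285 = 48260)
√(G + d) = √(√137321 + 48260) = √(48260 + √137321)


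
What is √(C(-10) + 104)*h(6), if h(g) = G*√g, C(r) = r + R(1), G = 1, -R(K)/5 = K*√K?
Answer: √534 ≈ 23.108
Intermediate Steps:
R(K) = -5*K^(3/2) (R(K) = -5*K*√K = -5*K^(3/2))
C(r) = -5 + r (C(r) = r - 5*1^(3/2) = r - 5*1 = r - 5 = -5 + r)
h(g) = √g (h(g) = 1*√g = √g)
√(C(-10) + 104)*h(6) = √((-5 - 10) + 104)*√6 = √(-15 + 104)*√6 = √89*√6 = √534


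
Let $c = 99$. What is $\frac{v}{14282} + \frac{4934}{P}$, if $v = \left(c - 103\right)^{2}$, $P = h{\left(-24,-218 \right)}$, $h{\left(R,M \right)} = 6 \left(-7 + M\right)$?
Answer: $- \frac{17611447}{4820175} \approx -3.6537$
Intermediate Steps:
$h{\left(R,M \right)} = -42 + 6 M$
$P = -1350$ ($P = -42 + 6 \left(-218\right) = -42 - 1308 = -1350$)
$v = 16$ ($v = \left(99 - 103\right)^{2} = \left(-4\right)^{2} = 16$)
$\frac{v}{14282} + \frac{4934}{P} = \frac{16}{14282} + \frac{4934}{-1350} = 16 \cdot \frac{1}{14282} + 4934 \left(- \frac{1}{1350}\right) = \frac{8}{7141} - \frac{2467}{675} = - \frac{17611447}{4820175}$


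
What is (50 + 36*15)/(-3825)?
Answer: -118/765 ≈ -0.15425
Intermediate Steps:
(50 + 36*15)/(-3825) = (50 + 540)*(-1/3825) = 590*(-1/3825) = -118/765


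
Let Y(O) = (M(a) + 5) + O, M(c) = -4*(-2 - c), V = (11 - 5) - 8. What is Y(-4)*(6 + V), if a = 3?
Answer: 84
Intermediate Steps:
V = -2 (V = 6 - 8 = -2)
M(c) = 8 + 4*c
Y(O) = 25 + O (Y(O) = ((8 + 4*3) + 5) + O = ((8 + 12) + 5) + O = (20 + 5) + O = 25 + O)
Y(-4)*(6 + V) = (25 - 4)*(6 - 2) = 21*4 = 84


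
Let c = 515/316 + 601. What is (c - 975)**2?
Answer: 13845993561/99856 ≈ 1.3866e+5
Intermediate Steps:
c = 190431/316 (c = 515*(1/316) + 601 = 515/316 + 601 = 190431/316 ≈ 602.63)
(c - 975)**2 = (190431/316 - 975)**2 = (-117669/316)**2 = 13845993561/99856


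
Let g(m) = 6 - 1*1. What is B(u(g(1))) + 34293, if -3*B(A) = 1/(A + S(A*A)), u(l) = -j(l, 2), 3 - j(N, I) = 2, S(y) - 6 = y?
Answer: 617273/18 ≈ 34293.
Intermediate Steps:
S(y) = 6 + y
j(N, I) = 1 (j(N, I) = 3 - 1*2 = 3 - 2 = 1)
g(m) = 5 (g(m) = 6 - 1 = 5)
u(l) = -1 (u(l) = -1*1 = -1)
B(A) = -1/(3*(6 + A + A²)) (B(A) = -1/(3*(A + (6 + A*A))) = -1/(3*(A + (6 + A²))) = -1/(3*(6 + A + A²)))
B(u(g(1))) + 34293 = -1/(18 + 3*(-1) + 3*(-1)²) + 34293 = -1/(18 - 3 + 3*1) + 34293 = -1/(18 - 3 + 3) + 34293 = -1/18 + 34293 = 617273/18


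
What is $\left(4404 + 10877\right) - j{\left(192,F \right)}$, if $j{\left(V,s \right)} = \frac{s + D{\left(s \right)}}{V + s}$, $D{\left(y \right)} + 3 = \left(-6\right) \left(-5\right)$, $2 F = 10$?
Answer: $\frac{3010325}{197} \approx 15281.0$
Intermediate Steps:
$F = 5$ ($F = \frac{1}{2} \cdot 10 = 5$)
$D{\left(y \right)} = 27$ ($D{\left(y \right)} = -3 - -30 = -3 + 30 = 27$)
$j{\left(V,s \right)} = \frac{27 + s}{V + s}$ ($j{\left(V,s \right)} = \frac{s + 27}{V + s} = \frac{27 + s}{V + s}$)
$\left(4404 + 10877\right) - j{\left(192,F \right)} = \left(4404 + 10877\right) - \frac{27 + 5}{192 + 5} = 15281 - \frac{1}{197} \cdot 32 = 15281 - \frac{32}{197} = \frac{3010325}{197}$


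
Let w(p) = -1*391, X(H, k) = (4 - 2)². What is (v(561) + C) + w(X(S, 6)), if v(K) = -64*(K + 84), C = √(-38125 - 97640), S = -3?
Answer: -41671 + 3*I*√15085 ≈ -41671.0 + 368.46*I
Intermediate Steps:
C = 3*I*√15085 (C = √(-135765) = 3*I*√15085 ≈ 368.46*I)
X(H, k) = 4 (X(H, k) = 2² = 4)
w(p) = -391
v(K) = -5376 - 64*K (v(K) = -64*(84 + K) = -5376 - 64*K)
(v(561) + C) + w(X(S, 6)) = ((-5376 - 64*561) + 3*I*√15085) - 391 = ((-5376 - 35904) + 3*I*√15085) - 391 = (-41280 + 3*I*√15085) - 391 = -41671 + 3*I*√15085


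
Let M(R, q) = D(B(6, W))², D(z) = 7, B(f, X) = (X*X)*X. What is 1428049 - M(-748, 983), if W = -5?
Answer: 1428000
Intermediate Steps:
B(f, X) = X³ (B(f, X) = X²*X = X³)
M(R, q) = 49 (M(R, q) = 7² = 49)
1428049 - M(-748, 983) = 1428049 - 1*49 = 1428049 - 49 = 1428000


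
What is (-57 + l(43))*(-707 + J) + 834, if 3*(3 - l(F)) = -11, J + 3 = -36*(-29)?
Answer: -47932/3 ≈ -15977.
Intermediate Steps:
J = 1041 (J = -3 - 36*(-29) = -3 + 1044 = 1041)
l(F) = 20/3 (l(F) = 3 - 1/3*(-11) = 3 + 11/3 = 20/3)
(-57 + l(43))*(-707 + J) + 834 = (-57 + 20/3)*(-707 + 1041) + 834 = -151/3*334 + 834 = -50434/3 + 834 = -47932/3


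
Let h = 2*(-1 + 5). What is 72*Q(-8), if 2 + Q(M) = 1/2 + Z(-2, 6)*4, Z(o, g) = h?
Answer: 2196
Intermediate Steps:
h = 8 (h = 2*4 = 8)
Z(o, g) = 8
Q(M) = 61/2 (Q(M) = -2 + (1/2 + 8*4) = -2 + (1/2 + 32) = -2 + 65/2 = 61/2)
72*Q(-8) = 72*(61/2) = 2196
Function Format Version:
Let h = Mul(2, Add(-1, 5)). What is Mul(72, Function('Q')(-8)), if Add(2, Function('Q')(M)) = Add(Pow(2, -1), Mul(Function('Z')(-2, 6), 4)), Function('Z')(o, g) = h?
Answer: 2196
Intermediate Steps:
h = 8 (h = Mul(2, 4) = 8)
Function('Z')(o, g) = 8
Function('Q')(M) = Rational(61, 2) (Function('Q')(M) = Add(-2, Add(Pow(2, -1), Mul(8, 4))) = Add(-2, Add(Rational(1, 2), 32)) = Add(-2, Rational(65, 2)) = Rational(61, 2))
Mul(72, Function('Q')(-8)) = Mul(72, Rational(61, 2)) = 2196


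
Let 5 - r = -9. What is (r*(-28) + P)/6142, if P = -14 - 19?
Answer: -425/6142 ≈ -0.069196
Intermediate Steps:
r = 14 (r = 5 - 1*(-9) = 5 + 9 = 14)
P = -33
(r*(-28) + P)/6142 = (14*(-28) - 33)/6142 = (-392 - 33)*(1/6142) = -425*1/6142 = -425/6142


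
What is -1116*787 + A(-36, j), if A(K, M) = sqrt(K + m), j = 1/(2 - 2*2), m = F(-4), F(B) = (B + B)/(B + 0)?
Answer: -878292 + I*sqrt(34) ≈ -8.7829e+5 + 5.831*I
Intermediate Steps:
F(B) = 2 (F(B) = (2*B)/B = 2)
m = 2
j = -1/2 (j = 1/(2 - 4) = 1/(-2) = -1/2 ≈ -0.50000)
A(K, M) = sqrt(2 + K) (A(K, M) = sqrt(K + 2) = sqrt(2 + K))
-1116*787 + A(-36, j) = -1116*787 + sqrt(2 - 36) = -878292 + sqrt(-34) = -878292 + I*sqrt(34)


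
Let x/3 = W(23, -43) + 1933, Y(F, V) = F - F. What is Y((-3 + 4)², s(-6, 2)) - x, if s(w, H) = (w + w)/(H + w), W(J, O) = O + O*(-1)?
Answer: -5799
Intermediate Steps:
W(J, O) = 0 (W(J, O) = O - O = 0)
s(w, H) = 2*w/(H + w) (s(w, H) = (2*w)/(H + w) = 2*w/(H + w))
Y(F, V) = 0
x = 5799 (x = 3*(0 + 1933) = 3*1933 = 5799)
Y((-3 + 4)², s(-6, 2)) - x = 0 - 1*5799 = 0 - 5799 = -5799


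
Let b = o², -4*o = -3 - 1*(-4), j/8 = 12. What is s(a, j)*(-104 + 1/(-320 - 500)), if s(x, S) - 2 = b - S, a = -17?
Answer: 128177343/13120 ≈ 9769.6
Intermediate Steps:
j = 96 (j = 8*12 = 96)
o = -¼ (o = -(-3 - 1*(-4))/4 = -(-3 + 4)/4 = -¼*1 = -¼ ≈ -0.25000)
b = 1/16 (b = (-¼)² = 1/16 ≈ 0.062500)
s(x, S) = 33/16 - S (s(x, S) = 2 + (1/16 - S) = 33/16 - S)
s(a, j)*(-104 + 1/(-320 - 500)) = (33/16 - 1*96)*(-104 + 1/(-320 - 500)) = (33/16 - 96)*(-104 + 1/(-820)) = -1503*(-104 - 1/820)/16 = -1503/16*(-85281/820) = 128177343/13120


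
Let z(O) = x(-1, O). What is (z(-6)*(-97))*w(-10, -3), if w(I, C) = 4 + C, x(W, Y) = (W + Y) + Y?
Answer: 1261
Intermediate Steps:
x(W, Y) = W + 2*Y
z(O) = -1 + 2*O
(z(-6)*(-97))*w(-10, -3) = ((-1 + 2*(-6))*(-97))*(4 - 3) = ((-1 - 12)*(-97))*1 = -13*(-97)*1 = 1261*1 = 1261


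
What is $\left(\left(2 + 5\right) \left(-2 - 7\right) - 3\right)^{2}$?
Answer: $4356$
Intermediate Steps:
$\left(\left(2 + 5\right) \left(-2 - 7\right) - 3\right)^{2} = \left(7 \left(-9\right) - 3\right)^{2} = \left(-63 - 3\right)^{2} = \left(-66\right)^{2} = 4356$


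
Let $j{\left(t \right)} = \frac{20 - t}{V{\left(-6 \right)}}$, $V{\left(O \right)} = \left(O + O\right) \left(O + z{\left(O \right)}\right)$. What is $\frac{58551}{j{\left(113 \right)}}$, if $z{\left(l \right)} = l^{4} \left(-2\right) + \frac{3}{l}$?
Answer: $- \frac{608579094}{31} \approx -1.9632 \cdot 10^{7}$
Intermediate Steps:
$z{\left(l \right)} = - 2 l^{4} + \frac{3}{l}$
$V{\left(O \right)} = 2 O \left(O + \frac{3 - 2 O^{5}}{O}\right)$ ($V{\left(O \right)} = \left(O + O\right) \left(O + \frac{3 - 2 O^{5}}{O}\right) = 2 O \left(O + \frac{3 - 2 O^{5}}{O}\right)$)
$j{\left(t \right)} = \frac{10}{15591} - \frac{t}{31182}$ ($j{\left(t \right)} = \frac{20 - t}{6 - 4 \left(-6\right)^{5} + 2 \left(-6\right)^{2}} = \frac{20 - t}{6 - -31104 + 2 \cdot 36} = \frac{20 - t}{6 + 31104 + 72} = \frac{20 - t}{31182} = \left(20 - t\right) \frac{1}{31182} = \frac{10}{15591} - \frac{t}{31182}$)
$\frac{58551}{j{\left(113 \right)}} = \frac{58551}{\frac{10}{15591} - \frac{113}{31182}} = \frac{58551}{- \frac{31}{10394}} = 58551 \left(- \frac{10394}{31}\right) = - \frac{608579094}{31}$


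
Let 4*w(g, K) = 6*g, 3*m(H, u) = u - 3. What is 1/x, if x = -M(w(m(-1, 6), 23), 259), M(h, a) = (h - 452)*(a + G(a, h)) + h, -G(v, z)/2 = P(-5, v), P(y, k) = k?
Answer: -1/116681 ≈ -8.5704e-6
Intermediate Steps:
G(v, z) = -2*v
m(H, u) = -1 + u/3 (m(H, u) = (u - 3)/3 = (-3 + u)/3 = -1 + u/3)
w(g, K) = 3*g/2 (w(g, K) = (6*g)/4 = 3*g/2)
M(h, a) = h - a*(-452 + h) (M(h, a) = (h - 452)*(a - 2*a) + h = (-452 + h)*(-a) + h = -a*(-452 + h) + h = h - a*(-452 + h))
x = -116681 (x = -(3*(-1 + (1/3)*6)/2 + 452*259 - 1*259*3*(-1 + (1/3)*6)/2) = -(3*(-1 + 2)/2 + 117068 - 1*259*3*(-1 + 2)/2) = -((3/2)*1 + 117068 - 1*259*(3/2)*1) = -(3/2 + 117068 - 1*259*3/2) = -(3/2 + 117068 - 777/2) = -1*116681 = -116681)
1/x = 1/(-116681) = -1/116681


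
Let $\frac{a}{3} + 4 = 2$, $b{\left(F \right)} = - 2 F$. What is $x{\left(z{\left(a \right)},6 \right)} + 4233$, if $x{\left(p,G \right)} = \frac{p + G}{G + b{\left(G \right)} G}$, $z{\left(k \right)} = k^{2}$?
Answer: $\frac{46556}{11} \approx 4232.4$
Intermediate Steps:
$a = -6$ ($a = -12 + 3 \cdot 2 = -12 + 6 = -6$)
$x{\left(p,G \right)} = \frac{G + p}{G - 2 G^{2}}$ ($x{\left(p,G \right)} = \frac{p + G}{G + - 2 G G} = \frac{G + p}{G - 2 G^{2}}$)
$x{\left(z{\left(a \right)},6 \right)} + 4233 = \frac{\left(-1\right) 6 - \left(-6\right)^{2}}{6 \left(-1 + 2 \cdot 6\right)} + 4233 = \frac{-6 - 36}{6 \left(-1 + 12\right)} + 4233 = \frac{-6 - 36}{6 \cdot 11} + 4233 = \frac{1}{6} \cdot \frac{1}{11} \left(-42\right) + 4233 = - \frac{7}{11} + 4233 = \frac{46556}{11}$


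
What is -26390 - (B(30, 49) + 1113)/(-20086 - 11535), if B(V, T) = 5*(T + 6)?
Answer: -834476802/31621 ≈ -26390.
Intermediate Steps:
B(V, T) = 30 + 5*T (B(V, T) = 5*(6 + T) = 30 + 5*T)
-26390 - (B(30, 49) + 1113)/(-20086 - 11535) = -26390 - ((30 + 5*49) + 1113)/(-20086 - 11535) = -26390 - ((30 + 245) + 1113)/(-31621) = -26390 - (275 + 1113)*(-1)/31621 = -26390 - 1388*(-1)/31621 = -26390 - 1*(-1388/31621) = -26390 + 1388/31621 = -834476802/31621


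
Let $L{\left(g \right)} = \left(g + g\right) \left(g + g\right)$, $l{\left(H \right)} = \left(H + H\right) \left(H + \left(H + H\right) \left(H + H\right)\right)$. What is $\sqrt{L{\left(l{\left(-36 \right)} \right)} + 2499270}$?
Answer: $\sqrt{549545980614} \approx 7.4131 \cdot 10^{5}$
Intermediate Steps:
$l{\left(H \right)} = 2 H \left(H + 4 H^{2}\right)$ ($l{\left(H \right)} = 2 H \left(H + 2 H 2 H\right) = 2 H \left(H + 4 H^{2}\right)$)
$L{\left(g \right)} = 4 g^{2}$ ($L{\left(g \right)} = 2 g 2 g = 4 g^{2}$)
$\sqrt{L{\left(l{\left(-36 \right)} \right)} + 2499270} = \sqrt{4 \left(\left(-36\right)^{2} \left(2 + 8 \left(-36\right)\right)\right)^{2} + 2499270} = \sqrt{4 \left(1296 \left(2 - 288\right)\right)^{2} + 2499270} = \sqrt{4 \left(1296 \left(-286\right)\right)^{2} + 2499270} = \sqrt{4 \left(-370656\right)^{2} + 2499270} = \sqrt{4 \cdot 137385870336 + 2499270} = \sqrt{549543481344 + 2499270} = \sqrt{549545980614}$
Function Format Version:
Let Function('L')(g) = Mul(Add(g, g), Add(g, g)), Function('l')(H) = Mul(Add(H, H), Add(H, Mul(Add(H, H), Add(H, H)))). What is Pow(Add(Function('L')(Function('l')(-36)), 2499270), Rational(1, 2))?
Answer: Pow(549545980614, Rational(1, 2)) ≈ 7.4131e+5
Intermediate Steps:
Function('l')(H) = Mul(2, H, Add(H, Mul(4, Pow(H, 2)))) (Function('l')(H) = Mul(Mul(2, H), Add(H, Mul(Mul(2, H), Mul(2, H)))) = Mul(Mul(2, H), Add(H, Mul(4, Pow(H, 2)))) = Mul(2, H, Add(H, Mul(4, Pow(H, 2)))))
Function('L')(g) = Mul(4, Pow(g, 2)) (Function('L')(g) = Mul(Mul(2, g), Mul(2, g)) = Mul(4, Pow(g, 2)))
Pow(Add(Function('L')(Function('l')(-36)), 2499270), Rational(1, 2)) = Pow(Add(Mul(4, Pow(Mul(Pow(-36, 2), Add(2, Mul(8, -36))), 2)), 2499270), Rational(1, 2)) = Pow(Add(Mul(4, Pow(Mul(1296, Add(2, -288)), 2)), 2499270), Rational(1, 2)) = Pow(Add(Mul(4, Pow(Mul(1296, -286), 2)), 2499270), Rational(1, 2)) = Pow(Add(Mul(4, Pow(-370656, 2)), 2499270), Rational(1, 2)) = Pow(Add(Mul(4, 137385870336), 2499270), Rational(1, 2)) = Pow(Add(549543481344, 2499270), Rational(1, 2)) = Pow(549545980614, Rational(1, 2))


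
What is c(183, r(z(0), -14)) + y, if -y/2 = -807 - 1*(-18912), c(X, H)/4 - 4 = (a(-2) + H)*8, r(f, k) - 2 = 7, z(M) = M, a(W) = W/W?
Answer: -35874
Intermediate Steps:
a(W) = 1
r(f, k) = 9 (r(f, k) = 2 + 7 = 9)
c(X, H) = 48 + 32*H (c(X, H) = 16 + 4*((1 + H)*8) = 16 + 4*(8 + 8*H) = 16 + (32 + 32*H) = 48 + 32*H)
y = -36210 (y = -2*(-807 - 1*(-18912)) = -2*(-807 + 18912) = -2*18105 = -36210)
c(183, r(z(0), -14)) + y = (48 + 32*9) - 36210 = (48 + 288) - 36210 = 336 - 36210 = -35874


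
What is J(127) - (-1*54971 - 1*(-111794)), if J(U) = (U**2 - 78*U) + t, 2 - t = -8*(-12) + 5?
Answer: -50699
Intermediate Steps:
t = -99 (t = 2 - (-8*(-12) + 5) = 2 - (96 + 5) = 2 - 1*101 = 2 - 101 = -99)
J(U) = -99 + U**2 - 78*U (J(U) = (U**2 - 78*U) - 99 = -99 + U**2 - 78*U)
J(127) - (-1*54971 - 1*(-111794)) = (-99 + 127**2 - 78*127) - (-1*54971 - 1*(-111794)) = (-99 + 16129 - 9906) - (-54971 + 111794) = 6124 - 1*56823 = 6124 - 56823 = -50699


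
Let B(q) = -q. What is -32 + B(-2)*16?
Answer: 0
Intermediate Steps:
-32 + B(-2)*16 = -32 - 1*(-2)*16 = -32 + 2*16 = -32 + 32 = 0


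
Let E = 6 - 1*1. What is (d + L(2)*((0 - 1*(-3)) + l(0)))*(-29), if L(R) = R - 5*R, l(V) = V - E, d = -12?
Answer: -116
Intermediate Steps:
E = 5 (E = 6 - 1 = 5)
l(V) = -5 + V (l(V) = V - 1*5 = V - 5 = -5 + V)
L(R) = -4*R
(d + L(2)*((0 - 1*(-3)) + l(0)))*(-29) = (-12 + (-4*2)*((0 - 1*(-3)) + (-5 + 0)))*(-29) = (-12 - 8*((0 + 3) - 5))*(-29) = (-12 - 8*(3 - 5))*(-29) = (-12 - 8*(-2))*(-29) = (-12 + 16)*(-29) = 4*(-29) = -116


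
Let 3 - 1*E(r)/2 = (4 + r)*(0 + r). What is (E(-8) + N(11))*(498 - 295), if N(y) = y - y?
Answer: -11774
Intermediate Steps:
N(y) = 0
E(r) = 6 - 2*r*(4 + r) (E(r) = 6 - 2*(4 + r)*(0 + r) = 6 - 2*(4 + r)*r = 6 - 2*r*(4 + r))
(E(-8) + N(11))*(498 - 295) = ((6 - 8*(-8) - 2*(-8)²) + 0)*(498 - 295) = ((6 + 64 - 2*64) + 0)*203 = ((6 + 64 - 128) + 0)*203 = (-58 + 0)*203 = -58*203 = -11774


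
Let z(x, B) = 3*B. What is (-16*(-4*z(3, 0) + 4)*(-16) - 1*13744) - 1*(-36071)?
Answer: 23351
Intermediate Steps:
(-16*(-4*z(3, 0) + 4)*(-16) - 1*13744) - 1*(-36071) = (-16*(-12*0 + 4)*(-16) - 1*13744) - 1*(-36071) = (-16*(-4*0 + 4)*(-16) - 13744) + 36071 = (-16*(0 + 4)*(-16) - 13744) + 36071 = (-16*4*(-16) - 13744) + 36071 = (-64*(-16) - 13744) + 36071 = (1024 - 13744) + 36071 = -12720 + 36071 = 23351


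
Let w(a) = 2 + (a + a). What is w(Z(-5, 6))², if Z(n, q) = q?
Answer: 196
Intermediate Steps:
w(a) = 2 + 2*a
w(Z(-5, 6))² = (2 + 2*6)² = (2 + 12)² = 14² = 196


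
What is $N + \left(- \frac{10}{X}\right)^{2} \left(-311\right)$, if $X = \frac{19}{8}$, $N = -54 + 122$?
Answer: $- \frac{1965852}{361} \approx -5445.6$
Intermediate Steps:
$N = 68$
$X = \frac{19}{8}$ ($X = 19 \cdot \frac{1}{8} = \frac{19}{8} \approx 2.375$)
$N + \left(- \frac{10}{X}\right)^{2} \left(-311\right) = 68 + \left(- \frac{10}{\frac{19}{8}}\right)^{2} \left(-311\right) = 68 + \left(\left(-10\right) \frac{8}{19}\right)^{2} \left(-311\right) = 68 + \left(- \frac{80}{19}\right)^{2} \left(-311\right) = 68 + \frac{6400}{361} \left(-311\right) = 68 - \frac{1990400}{361} = - \frac{1965852}{361}$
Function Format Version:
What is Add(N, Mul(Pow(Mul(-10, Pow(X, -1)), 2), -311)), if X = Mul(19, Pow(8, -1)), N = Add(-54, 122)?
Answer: Rational(-1965852, 361) ≈ -5445.6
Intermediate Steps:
N = 68
X = Rational(19, 8) (X = Mul(19, Rational(1, 8)) = Rational(19, 8) ≈ 2.3750)
Add(N, Mul(Pow(Mul(-10, Pow(X, -1)), 2), -311)) = Add(68, Mul(Pow(Mul(-10, Pow(Rational(19, 8), -1)), 2), -311)) = Add(68, Mul(Pow(Mul(-10, Rational(8, 19)), 2), -311)) = Add(68, Mul(Pow(Rational(-80, 19), 2), -311)) = Add(68, Mul(Rational(6400, 361), -311)) = Add(68, Rational(-1990400, 361)) = Rational(-1965852, 361)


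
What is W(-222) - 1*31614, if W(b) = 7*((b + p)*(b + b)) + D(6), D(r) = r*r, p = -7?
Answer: 680154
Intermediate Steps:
D(r) = r²
W(b) = 36 + 14*b*(-7 + b) (W(b) = 7*((b - 7)*(b + b)) + 6² = 7*((-7 + b)*(2*b)) + 36 = 7*(2*b*(-7 + b)) + 36 = 14*b*(-7 + b) + 36 = 36 + 14*b*(-7 + b))
W(-222) - 1*31614 = (36 - 98*(-222) + 14*(-222)²) - 1*31614 = (36 + 21756 + 14*49284) - 31614 = (36 + 21756 + 689976) - 31614 = 711768 - 31614 = 680154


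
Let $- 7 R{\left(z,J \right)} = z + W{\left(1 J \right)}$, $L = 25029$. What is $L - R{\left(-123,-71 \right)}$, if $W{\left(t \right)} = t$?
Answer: $\frac{175009}{7} \approx 25001.0$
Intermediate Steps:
$R{\left(z,J \right)} = - \frac{J}{7} - \frac{z}{7}$ ($R{\left(z,J \right)} = - \frac{z + 1 J}{7} = - \frac{z + J}{7} = - \frac{J + z}{7} = - \frac{J}{7} - \frac{z}{7}$)
$L - R{\left(-123,-71 \right)} = 25029 - \left(\left(- \frac{1}{7}\right) \left(-71\right) - - \frac{123}{7}\right) = 25029 - \left(\frac{71}{7} + \frac{123}{7}\right) = 25029 - \frac{194}{7} = \frac{175009}{7}$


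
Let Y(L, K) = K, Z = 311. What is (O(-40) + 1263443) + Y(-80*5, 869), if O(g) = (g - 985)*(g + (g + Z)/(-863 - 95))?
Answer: 1250766671/958 ≈ 1.3056e+6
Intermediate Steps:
O(g) = (-985 + g)*(-311/958 + 957*g/958) (O(g) = (g - 985)*(g + (g + 311)/(-863 - 95)) = (-985 + g)*(g + (311 + g)/(-958)) = (-985 + g)*(g + (311 + g)*(-1/958)) = (-985 + g)*(g + (-311/958 - g/958)) = (-985 + g)*(-311/958 + 957*g/958))
(O(-40) + 1263443) + Y(-80*5, 869) = ((306335/958 - 471478/479*(-40) + (957/958)*(-40)²) + 1263443) + 869 = ((306335/958 + 18859120/479 + (957/958)*1600) + 1263443) + 869 = ((306335/958 + 18859120/479 + 765600/479) + 1263443) + 869 = (39555775/958 + 1263443) + 869 = 1249934169/958 + 869 = 1250766671/958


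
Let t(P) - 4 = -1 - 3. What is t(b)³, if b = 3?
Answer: 0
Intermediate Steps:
t(P) = 0 (t(P) = 4 + (-1 - 3) = 4 - 4 = 0)
t(b)³ = 0³ = 0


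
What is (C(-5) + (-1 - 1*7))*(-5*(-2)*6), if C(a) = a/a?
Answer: -420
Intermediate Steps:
C(a) = 1
(C(-5) + (-1 - 1*7))*(-5*(-2)*6) = (1 + (-1 - 1*7))*(-5*(-2)*6) = (1 + (-1 - 7))*(10*6) = (1 - 8)*60 = -7*60 = -420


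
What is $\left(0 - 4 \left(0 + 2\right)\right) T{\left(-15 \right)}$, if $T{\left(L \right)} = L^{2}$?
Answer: $-1800$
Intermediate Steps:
$\left(0 - 4 \left(0 + 2\right)\right) T{\left(-15 \right)} = \left(0 - 4 \left(0 + 2\right)\right) \left(-15\right)^{2} = \left(0 - 8\right) 225 = \left(-8\right) 225 = -1800$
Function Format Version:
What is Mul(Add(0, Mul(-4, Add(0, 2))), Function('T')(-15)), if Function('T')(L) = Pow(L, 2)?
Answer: -1800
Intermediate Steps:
Mul(Add(0, Mul(-4, Add(0, 2))), Function('T')(-15)) = Mul(Add(0, Mul(-4, Add(0, 2))), Pow(-15, 2)) = Mul(Add(0, Mul(-4, 2)), 225) = Mul(Add(0, -8), 225) = Mul(-8, 225) = -1800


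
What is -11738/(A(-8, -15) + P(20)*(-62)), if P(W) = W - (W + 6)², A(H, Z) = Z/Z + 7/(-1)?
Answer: -5869/20333 ≈ -0.28864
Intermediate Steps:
A(H, Z) = -6 (A(H, Z) = 1 + 7*(-1) = 1 - 7 = -6)
P(W) = W - (6 + W)²
-11738/(A(-8, -15) + P(20)*(-62)) = -11738/(-6 + (20 - (6 + 20)²)*(-62)) = -11738/(-6 + (20 - 1*26²)*(-62)) = -11738/(-6 + (20 - 1*676)*(-62)) = -11738/(-6 + (20 - 676)*(-62)) = -11738/(-6 - 656*(-62)) = -11738/(-6 + 40672) = -11738/40666 = -11738*1/40666 = -5869/20333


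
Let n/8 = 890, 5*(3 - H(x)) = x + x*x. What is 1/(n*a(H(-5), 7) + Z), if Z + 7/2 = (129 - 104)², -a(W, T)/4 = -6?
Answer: 2/343003 ≈ 5.8309e-6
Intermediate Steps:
H(x) = 3 - x/5 - x²/5 (H(x) = 3 - (x + x*x)/5 = 3 - (x + x²)/5 = 3 + (-x/5 - x²/5) = 3 - x/5 - x²/5)
a(W, T) = 24 (a(W, T) = -4*(-6) = 24)
Z = 1243/2 (Z = -7/2 + (129 - 104)² = -7/2 + 25² = -7/2 + 625 = 1243/2 ≈ 621.50)
n = 7120 (n = 8*890 = 7120)
1/(n*a(H(-5), 7) + Z) = 1/(7120*24 + 1243/2) = 1/(170880 + 1243/2) = 1/(343003/2) = 2/343003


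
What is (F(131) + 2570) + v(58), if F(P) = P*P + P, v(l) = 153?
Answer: 20015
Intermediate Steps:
F(P) = P + P² (F(P) = P² + P = P + P²)
(F(131) + 2570) + v(58) = (131*(1 + 131) + 2570) + 153 = (131*132 + 2570) + 153 = (17292 + 2570) + 153 = 19862 + 153 = 20015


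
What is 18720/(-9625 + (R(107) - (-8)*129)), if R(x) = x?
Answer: -9360/4243 ≈ -2.2060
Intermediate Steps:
18720/(-9625 + (R(107) - (-8)*129)) = 18720/(-9625 + (107 - (-8)*129)) = 18720/(-9625 + (107 - 1*(-1032))) = 18720/(-9625 + (107 + 1032)) = 18720/(-9625 + 1139) = 18720/(-8486) = 18720*(-1/8486) = -9360/4243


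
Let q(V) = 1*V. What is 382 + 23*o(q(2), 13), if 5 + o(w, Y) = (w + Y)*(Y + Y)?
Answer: 9237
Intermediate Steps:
q(V) = V
o(w, Y) = -5 + 2*Y*(Y + w) (o(w, Y) = -5 + (w + Y)*(Y + Y) = -5 + (Y + w)*(2*Y) = -5 + 2*Y*(Y + w))
382 + 23*o(q(2), 13) = 382 + 23*(-5 + 2*13² + 2*13*2) = 382 + 23*(-5 + 2*169 + 52) = 382 + 23*(-5 + 338 + 52) = 382 + 23*385 = 382 + 8855 = 9237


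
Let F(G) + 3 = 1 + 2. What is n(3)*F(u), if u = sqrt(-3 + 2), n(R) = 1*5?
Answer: 0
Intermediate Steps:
n(R) = 5
u = I (u = sqrt(-1) = I ≈ 1.0*I)
F(G) = 0 (F(G) = -3 + (1 + 2) = -3 + 3 = 0)
n(3)*F(u) = 5*0 = 0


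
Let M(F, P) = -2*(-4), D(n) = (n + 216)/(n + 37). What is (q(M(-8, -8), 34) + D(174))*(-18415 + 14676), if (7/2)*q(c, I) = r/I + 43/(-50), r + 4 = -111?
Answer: -1493296776/627725 ≈ -2378.9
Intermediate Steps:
r = -115 (r = -4 - 111 = -115)
D(n) = (216 + n)/(37 + n)
M(F, P) = 8
q(c, I) = -43/175 - 230/(7*I) (q(c, I) = 2*(-115/I + 43/(-50))/7 = 2*(-115/I + 43*(-1/50))/7 = 2*(-115/I - 43/50)/7 = 2*(-43/50 - 115/I)/7 = -43/175 - 230/(7*I))
(q(M(-8, -8), 34) + D(174))*(-18415 + 14676) = ((1/175)*(-5750 - 43*34)/34 + (216 + 174)/(37 + 174))*(-18415 + 14676) = ((1/175)*(1/34)*(-5750 - 1462) + 390/211)*(-3739) = ((1/175)*(1/34)*(-7212) + (1/211)*390)*(-3739) = (-3606/2975 + 390/211)*(-3739) = (399384/627725)*(-3739) = -1493296776/627725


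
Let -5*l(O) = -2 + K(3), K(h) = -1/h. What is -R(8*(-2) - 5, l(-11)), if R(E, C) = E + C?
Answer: 308/15 ≈ 20.533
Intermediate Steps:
l(O) = 7/15 (l(O) = -(-2 - 1/3)/5 = -(-2 - 1*⅓)/5 = -(-2 - ⅓)/5 = -⅕*(-7/3) = 7/15)
R(E, C) = C + E
-R(8*(-2) - 5, l(-11)) = -(7/15 + (8*(-2) - 5)) = -(7/15 + (-16 - 5)) = -(7/15 - 21) = -1*(-308/15) = 308/15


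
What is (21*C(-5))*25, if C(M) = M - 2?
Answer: -3675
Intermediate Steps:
C(M) = -2 + M
(21*C(-5))*25 = (21*(-2 - 5))*25 = (21*(-7))*25 = -147*25 = -3675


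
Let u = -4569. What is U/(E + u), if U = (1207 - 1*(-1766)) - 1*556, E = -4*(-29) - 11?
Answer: -2417/4464 ≈ -0.54144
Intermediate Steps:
E = 105 (E = 116 - 11 = 105)
U = 2417 (U = (1207 + 1766) - 556 = 2973 - 556 = 2417)
U/(E + u) = 2417/(105 - 4569) = 2417/(-4464) = 2417*(-1/4464) = -2417/4464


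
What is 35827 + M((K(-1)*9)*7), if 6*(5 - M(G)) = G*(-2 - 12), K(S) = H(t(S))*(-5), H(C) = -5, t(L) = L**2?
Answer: 39507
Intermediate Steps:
K(S) = 25 (K(S) = -5*(-5) = 25)
M(G) = 5 + 7*G/3 (M(G) = 5 - G*(-2 - 12)/6 = 5 - G*(-14)/6 = 5 - (-7)*G/3 = 5 + 7*G/3)
35827 + M((K(-1)*9)*7) = 35827 + (5 + 7*((25*9)*7)/3) = 35827 + (5 + 7*(225*7)/3) = 35827 + (5 + (7/3)*1575) = 35827 + (5 + 3675) = 35827 + 3680 = 39507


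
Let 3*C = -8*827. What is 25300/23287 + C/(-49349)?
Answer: 354514172/313415499 ≈ 1.1311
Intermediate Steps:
C = -6616/3 (C = (-8*827)/3 = (1/3)*(-6616) = -6616/3 ≈ -2205.3)
25300/23287 + C/(-49349) = 25300/23287 - 6616/3/(-49349) = 25300*(1/23287) - 6616/3*(-1/49349) = 2300/2117 + 6616/148047 = 354514172/313415499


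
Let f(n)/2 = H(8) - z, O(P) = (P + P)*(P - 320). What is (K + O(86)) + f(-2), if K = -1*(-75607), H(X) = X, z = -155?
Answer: 35685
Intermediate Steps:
K = 75607
O(P) = 2*P*(-320 + P) (O(P) = (2*P)*(-320 + P) = 2*P*(-320 + P))
f(n) = 326 (f(n) = 2*(8 - 1*(-155)) = 2*(8 + 155) = 2*163 = 326)
(K + O(86)) + f(-2) = (75607 + 2*86*(-320 + 86)) + 326 = (75607 + 2*86*(-234)) + 326 = (75607 - 40248) + 326 = 35359 + 326 = 35685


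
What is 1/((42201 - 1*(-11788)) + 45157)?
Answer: 1/99146 ≈ 1.0086e-5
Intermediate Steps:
1/((42201 - 1*(-11788)) + 45157) = 1/((42201 + 11788) + 45157) = 1/(53989 + 45157) = 1/99146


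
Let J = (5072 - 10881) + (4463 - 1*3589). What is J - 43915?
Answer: -48850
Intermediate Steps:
J = -4935 (J = -5809 + (4463 - 3589) = -5809 + 874 = -4935)
J - 43915 = -4935 - 43915 = -48850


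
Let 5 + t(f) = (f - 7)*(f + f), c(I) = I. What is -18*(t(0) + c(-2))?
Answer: 126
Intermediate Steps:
t(f) = -5 + 2*f*(-7 + f) (t(f) = -5 + (f - 7)*(f + f) = -5 + (-7 + f)*(2*f) = -5 + 2*f*(-7 + f))
-18*(t(0) + c(-2)) = -18*((-5 - 14*0 + 2*0**2) - 2) = -18*((-5 + 0 + 2*0) - 2) = -18*((-5 + 0 + 0) - 2) = -18*(-5 - 2) = -18*(-7) = 126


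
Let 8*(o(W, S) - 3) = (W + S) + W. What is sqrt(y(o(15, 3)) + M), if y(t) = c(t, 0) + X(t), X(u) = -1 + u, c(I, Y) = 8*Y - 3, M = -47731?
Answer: I*sqrt(763646)/4 ≈ 218.47*I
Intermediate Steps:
o(W, S) = 3 + W/4 + S/8 (o(W, S) = 3 + ((W + S) + W)/8 = 3 + ((S + W) + W)/8 = 3 + (S + 2*W)/8 = 3 + (W/4 + S/8) = 3 + W/4 + S/8)
c(I, Y) = -3 + 8*Y
y(t) = -4 + t (y(t) = (-3 + 8*0) + (-1 + t) = (-3 + 0) + (-1 + t) = -3 + (-1 + t) = -4 + t)
sqrt(y(o(15, 3)) + M) = sqrt((-4 + (3 + (1/4)*15 + (1/8)*3)) - 47731) = sqrt((-4 + (3 + 15/4 + 3/8)) - 47731) = sqrt((-4 + 57/8) - 47731) = sqrt(25/8 - 47731) = sqrt(-381823/8) = I*sqrt(763646)/4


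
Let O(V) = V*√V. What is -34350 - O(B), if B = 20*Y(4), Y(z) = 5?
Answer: -35350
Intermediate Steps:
B = 100 (B = 20*5 = 100)
O(V) = V^(3/2)
-34350 - O(B) = -34350 - 100^(3/2) = -34350 - 1*1000 = -34350 - 1000 = -35350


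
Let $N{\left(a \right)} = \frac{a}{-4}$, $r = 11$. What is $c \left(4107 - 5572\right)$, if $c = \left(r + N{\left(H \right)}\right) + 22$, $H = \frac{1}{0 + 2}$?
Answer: $- \frac{385295}{8} \approx -48162.0$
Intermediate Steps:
$H = \frac{1}{2} \approx 0.5$
$N{\left(a \right)} = - \frac{a}{4}$ ($N{\left(a \right)} = a \left(- \frac{1}{4}\right) = - \frac{a}{4}$)
$c = \frac{263}{8}$ ($c = \left(11 - \frac{1}{8}\right) + 22 = \frac{87}{8} + 22 = \frac{263}{8} \approx 32.875$)
$c \left(4107 - 5572\right) = \frac{263 \left(4107 - 5572\right)}{8} = \frac{263}{8} \left(-1465\right) = - \frac{385295}{8}$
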